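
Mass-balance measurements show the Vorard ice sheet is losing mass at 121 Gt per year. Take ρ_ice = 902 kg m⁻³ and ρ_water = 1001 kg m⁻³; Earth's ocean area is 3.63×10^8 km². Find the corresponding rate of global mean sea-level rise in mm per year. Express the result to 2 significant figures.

≈ 0.33 mm/yr

ρ_w = 1001 kg m⁻³. Annual water volume added = 121 Gt / ρ_w = 1.210×10^14 kg / 1001 kg m⁻³ = 1.209×10^11 m³.
Δh per year = 1.209×10^11 / 3.63×10^14 = 3.33×10^-4 m = 0.33 mm.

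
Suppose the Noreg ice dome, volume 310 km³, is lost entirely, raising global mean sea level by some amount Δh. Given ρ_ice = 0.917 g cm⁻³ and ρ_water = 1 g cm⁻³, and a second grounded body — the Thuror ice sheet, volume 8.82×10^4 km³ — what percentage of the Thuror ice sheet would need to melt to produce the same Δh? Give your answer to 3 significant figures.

≈ 0.351 %

Equal sea-level rise means equal mass of meltwater, i.e. equal mass of ice lost.
Ice mass of Noreg: 2.843×10^14 kg; ice mass of Thuror: 8.088×10^16 kg.
Fraction required = 2.843×10^14 / 8.088×10^16 = 3.51×10^-3 → 0.351 %.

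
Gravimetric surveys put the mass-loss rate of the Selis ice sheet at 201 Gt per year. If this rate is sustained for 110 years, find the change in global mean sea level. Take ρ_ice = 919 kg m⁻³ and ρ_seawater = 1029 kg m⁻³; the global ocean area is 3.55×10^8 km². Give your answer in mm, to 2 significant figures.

Total mass lost = 201 Gt/yr × 110 yr = 2.211×10^4 Gt = 2.211×10^16 kg.
ρ_w = 1029 kg m⁻³, so water volume = 2.211×10^16 / 1029 = 2.149×10^13 m³.
Δh = 2.149×10^13 / 3.55×10^14 = 0.0605 m = 61 mm.

≈ 61 mm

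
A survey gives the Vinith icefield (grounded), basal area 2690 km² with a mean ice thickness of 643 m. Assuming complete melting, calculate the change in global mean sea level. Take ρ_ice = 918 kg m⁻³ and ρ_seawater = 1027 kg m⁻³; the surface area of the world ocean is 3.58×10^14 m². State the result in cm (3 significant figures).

Vinith: ice volume = 2690 km² × 643 m = 1730 km³; 1730 × (918/1027) = 1546 km³ of water.
Spread over 3.58×10^14 m² of ocean, Δh = 1.546×10^12 / 3.58×10^14 = 4.32×10^-3 m = 0.432 cm.

≈ 0.432 cm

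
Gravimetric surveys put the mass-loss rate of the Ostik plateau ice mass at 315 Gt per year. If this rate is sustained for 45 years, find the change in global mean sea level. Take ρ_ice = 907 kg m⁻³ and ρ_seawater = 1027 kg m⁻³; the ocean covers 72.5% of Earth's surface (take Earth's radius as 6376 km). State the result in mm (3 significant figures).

≈ 37.3 mm

Total mass lost = 315 Gt/yr × 45 yr = 1.418×10^4 Gt = 1.418×10^16 kg.
ρ_w = 1027 kg m⁻³, so water volume = 1.418×10^16 / 1027 = 1.380×10^13 m³.
Δh = 1.380×10^13 / 3.70×10^14 = 0.0373 m = 37.3 mm.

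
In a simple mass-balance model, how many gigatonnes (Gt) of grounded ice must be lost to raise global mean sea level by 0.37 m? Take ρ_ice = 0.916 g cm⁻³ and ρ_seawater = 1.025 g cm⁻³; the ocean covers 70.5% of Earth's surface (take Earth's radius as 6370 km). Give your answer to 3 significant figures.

Required water volume = Δh × A = 0.37 m × 3.59×10^14 m² = 1.330×10^14 m³.
ρ_w = 1.025 g cm⁻³ = 1025 kg m⁻³, so the mass of water = 1.330×10^14 m³ × 1025 kg m⁻³ = 1.363×10^17 kg = 1.36×10^5 Gt (and the same mass of ice, by conservation).

≈ 1.36×10^5 Gt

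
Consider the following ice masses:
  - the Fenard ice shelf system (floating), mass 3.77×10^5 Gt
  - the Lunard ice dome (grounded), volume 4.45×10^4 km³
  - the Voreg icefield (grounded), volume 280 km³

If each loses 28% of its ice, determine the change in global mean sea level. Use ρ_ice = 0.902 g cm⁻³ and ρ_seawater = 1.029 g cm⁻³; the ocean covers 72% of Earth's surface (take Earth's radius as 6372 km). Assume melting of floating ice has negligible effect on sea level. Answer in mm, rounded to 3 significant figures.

The Fenard ice shelf system is floating and already displaces its own weight of water, so its melt adds essentially nothing to sea level.
Lunard: 0.28 × 4.45×10^4 km³ × (902/1029) = 1.092×10^4 km³ of water.
Voreg: 0.28 × 280 km³ × (902/1029) = 68.72 km³ of water.
Total added water ≈ 1.099×10^13 m³ over 3.67×10^14 m² → Δh = 0.0299 m = 29.9 mm.

≈ 29.9 mm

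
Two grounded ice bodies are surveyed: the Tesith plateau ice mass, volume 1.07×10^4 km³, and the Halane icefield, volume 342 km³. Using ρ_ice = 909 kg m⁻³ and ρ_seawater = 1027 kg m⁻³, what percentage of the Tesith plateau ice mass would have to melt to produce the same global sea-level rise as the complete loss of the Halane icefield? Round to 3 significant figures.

≈ 3.20 %

Equal sea-level rise means equal mass of meltwater, i.e. equal mass of ice lost.
Ice mass of Halane: 3.109×10^14 kg; ice mass of Tesith: 9.726×10^15 kg.
Fraction required = 3.109×10^14 / 9.726×10^15 = 0.0320 → 3.20 %.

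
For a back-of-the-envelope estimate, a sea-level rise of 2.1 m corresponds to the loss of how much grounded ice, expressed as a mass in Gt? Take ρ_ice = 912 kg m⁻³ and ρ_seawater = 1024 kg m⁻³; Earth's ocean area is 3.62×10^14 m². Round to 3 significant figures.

≈ 7.78×10^5 Gt

Required water volume = Δh × A = 2.1 m × 3.62×10^14 m² = 7.602×10^14 m³.
ρ_w = 1024 kg m⁻³, so the mass of water = 7.602×10^14 m³ × 1024 kg m⁻³ = 7.784×10^17 kg = 7.78×10^5 Gt (and the same mass of ice, by conservation).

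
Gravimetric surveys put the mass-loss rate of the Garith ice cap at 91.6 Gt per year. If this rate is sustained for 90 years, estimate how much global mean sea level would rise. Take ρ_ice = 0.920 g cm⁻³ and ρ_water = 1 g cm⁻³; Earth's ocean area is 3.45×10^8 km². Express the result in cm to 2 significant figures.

Total mass lost = 91.6 Gt/yr × 90 yr = 8244 Gt = 8.244×10^15 kg.
ρ_w = 1 g cm⁻³ = 1000 kg m⁻³, so water volume = 8.244×10^15 / 1000 = 8.244×10^12 m³.
Δh = 8.244×10^12 / 3.45×10^14 = 0.0239 m = 2.4 cm.

≈ 2.4 cm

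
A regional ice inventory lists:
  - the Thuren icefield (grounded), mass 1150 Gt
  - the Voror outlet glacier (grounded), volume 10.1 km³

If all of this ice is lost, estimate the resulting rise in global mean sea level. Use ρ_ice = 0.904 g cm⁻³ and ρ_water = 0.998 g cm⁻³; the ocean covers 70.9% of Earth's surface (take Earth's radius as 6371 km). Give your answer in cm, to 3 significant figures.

Thuren: 1150 Gt = 1.150×10^15 kg; dividing by ρ_w = 0.998 g cm⁻³ = 998 kg m⁻³ gives 1.152×10^12 m³ of water.
Voror: 10.1 km³ × (904/998) = 9.149 km³ of water.
Total added water ≈ 1.161×10^12 m³ over 3.62×10^14 m² → Δh = 3.21×10^-3 m = 0.321 cm.

≈ 0.321 cm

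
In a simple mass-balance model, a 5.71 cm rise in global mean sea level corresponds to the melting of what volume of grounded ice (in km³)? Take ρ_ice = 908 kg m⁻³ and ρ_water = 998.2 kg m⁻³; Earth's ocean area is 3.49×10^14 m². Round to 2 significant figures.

≈ 2.2×10^4 km³

Required water volume = Δh × A = 0.0571 m × 3.49×10^14 m² = 1.993×10^13 m³ = 1.993×10^4 km³.
Ice volume = water volume × ρ_w/ρ_ice = 1.993×10^4 × 998.2/908 = 2.2×10^4 km³.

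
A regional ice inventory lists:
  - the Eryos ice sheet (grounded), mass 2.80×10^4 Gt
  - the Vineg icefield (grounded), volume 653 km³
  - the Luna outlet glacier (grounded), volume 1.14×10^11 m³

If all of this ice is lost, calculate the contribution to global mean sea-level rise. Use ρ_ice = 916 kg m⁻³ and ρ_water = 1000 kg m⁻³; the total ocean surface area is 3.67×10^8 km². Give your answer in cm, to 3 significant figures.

≈ 7.82 cm

Eryos: 2.80×10^4 Gt = 2.800×10^16 kg; dividing by ρ_w = 1000 kg m⁻³ gives 2.800×10^13 m³ of water.
Vineg: 653 km³ × (916/1000) = 598.1 km³ of water.
Luna: 1.14×10^11 m³ × (916/1000) = 1.044×10^11 m³ of water.
Total added water ≈ 2.870×10^13 m³ over 3.67×10^14 m² → Δh = 0.0782 m = 7.82 cm.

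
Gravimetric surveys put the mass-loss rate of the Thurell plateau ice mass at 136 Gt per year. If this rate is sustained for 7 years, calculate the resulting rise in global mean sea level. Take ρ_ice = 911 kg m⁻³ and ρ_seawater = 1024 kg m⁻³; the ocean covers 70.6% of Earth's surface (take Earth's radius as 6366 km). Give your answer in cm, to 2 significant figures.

Total mass lost = 136 Gt/yr × 7 yr = 952.0 Gt = 9.520×10^14 kg.
ρ_w = 1024 kg m⁻³, so water volume = 9.520×10^14 / 1024 = 9.297×10^11 m³.
Δh = 9.297×10^11 / 3.60×10^14 = 2.59×10^-3 m = 0.26 cm.

≈ 0.26 cm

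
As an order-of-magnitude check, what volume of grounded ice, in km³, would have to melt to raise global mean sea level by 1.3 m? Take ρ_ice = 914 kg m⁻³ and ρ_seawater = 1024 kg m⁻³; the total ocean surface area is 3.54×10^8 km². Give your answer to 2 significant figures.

≈ 5.2×10^5 km³

Required water volume = Δh × A = 1.3 m × 3.54×10^14 m² = 4.602×10^14 m³ = 4.602×10^5 km³.
Ice volume = water volume × ρ_w/ρ_ice = 4.602×10^5 × 1024/914 = 5.2×10^5 km³.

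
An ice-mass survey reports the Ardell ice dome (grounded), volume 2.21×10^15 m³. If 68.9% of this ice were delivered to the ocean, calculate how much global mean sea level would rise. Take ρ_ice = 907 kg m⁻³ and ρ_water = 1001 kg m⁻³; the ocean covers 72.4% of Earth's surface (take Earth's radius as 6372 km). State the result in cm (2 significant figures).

Ardell: 0.689 × 2.21×10^15 m³ × (907/1001) = 1.380×10^15 m³ of water.
Spread over 3.69×10^14 m² of ocean, Δh = 1.380×10^15 / 3.69×10^14 = 3.73 m = 370 cm.

≈ 370 cm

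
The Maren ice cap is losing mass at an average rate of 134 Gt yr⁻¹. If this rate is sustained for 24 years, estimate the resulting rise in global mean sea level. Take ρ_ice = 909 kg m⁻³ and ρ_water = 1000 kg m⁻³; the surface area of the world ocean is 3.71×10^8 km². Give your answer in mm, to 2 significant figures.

≈ 8.7 mm

Total mass lost = 134 Gt/yr × 24 yr = 3216 Gt = 3.216×10^15 kg.
ρ_w = 1000 kg m⁻³, so water volume = 3.216×10^15 / 1000 = 3.216×10^12 m³.
Δh = 3.216×10^12 / 3.71×10^14 = 8.67×10^-3 m = 8.7 mm.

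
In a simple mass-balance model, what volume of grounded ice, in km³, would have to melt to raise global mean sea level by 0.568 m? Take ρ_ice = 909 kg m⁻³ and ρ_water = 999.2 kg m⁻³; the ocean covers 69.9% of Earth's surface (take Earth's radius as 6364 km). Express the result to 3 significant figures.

Required water volume = Δh × A = 0.568 m × 3.56×10^14 m² = 2.021×10^14 m³ = 2.021×10^5 km³.
Ice volume = water volume × ρ_w/ρ_ice = 2.021×10^5 × 999.2/909 = 2.22×10^5 km³.

≈ 2.22×10^5 km³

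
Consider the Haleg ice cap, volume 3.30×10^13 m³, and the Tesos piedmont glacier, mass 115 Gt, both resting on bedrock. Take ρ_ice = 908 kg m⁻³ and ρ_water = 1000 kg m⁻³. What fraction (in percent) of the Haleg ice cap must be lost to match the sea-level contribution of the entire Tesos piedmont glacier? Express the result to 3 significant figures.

Equal sea-level rise means equal mass of meltwater, i.e. equal mass of ice lost.
Ice mass of Tesos: 1.150×10^14 kg; ice mass of Haleg: 2.996×10^16 kg.
Fraction required = 1.150×10^14 / 2.996×10^16 = 3.84×10^-3 → 0.384 %.

≈ 0.384 %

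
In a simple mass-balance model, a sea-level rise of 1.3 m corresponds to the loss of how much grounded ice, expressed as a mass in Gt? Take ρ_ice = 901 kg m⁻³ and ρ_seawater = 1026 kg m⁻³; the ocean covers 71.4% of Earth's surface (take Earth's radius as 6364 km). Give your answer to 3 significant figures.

≈ 4.85×10^5 Gt

Required water volume = Δh × A = 1.3 m × 3.63×10^14 m² = 4.724×10^14 m³.
ρ_w = 1026 kg m⁻³, so the mass of water = 4.724×10^14 m³ × 1026 kg m⁻³ = 4.847×10^17 kg = 4.85×10^5 Gt (and the same mass of ice, by conservation).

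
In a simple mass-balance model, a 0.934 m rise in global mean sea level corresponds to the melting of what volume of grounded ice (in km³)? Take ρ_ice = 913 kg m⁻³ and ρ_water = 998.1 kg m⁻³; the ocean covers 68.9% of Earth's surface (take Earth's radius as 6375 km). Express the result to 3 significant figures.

Required water volume = Δh × A = 0.934 m × 3.52×10^14 m² = 3.287×10^14 m³ = 3.287×10^5 km³.
Ice volume = water volume × ρ_w/ρ_ice = 3.287×10^5 × 998.1/913 = 3.59×10^5 km³.

≈ 3.59×10^5 km³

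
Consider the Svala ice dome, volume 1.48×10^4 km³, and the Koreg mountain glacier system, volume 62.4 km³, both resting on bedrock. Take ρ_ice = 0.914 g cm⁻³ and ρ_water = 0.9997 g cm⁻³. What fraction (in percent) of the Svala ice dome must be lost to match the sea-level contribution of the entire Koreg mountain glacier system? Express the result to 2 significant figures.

≈ 0.42 %

Equal sea-level rise means equal mass of meltwater, i.e. equal mass of ice lost.
Ice mass of Koreg: 5.703×10^13 kg; ice mass of Svala: 1.353×10^16 kg.
Fraction required = 5.703×10^13 / 1.353×10^16 = 4.22×10^-3 → 0.42 %.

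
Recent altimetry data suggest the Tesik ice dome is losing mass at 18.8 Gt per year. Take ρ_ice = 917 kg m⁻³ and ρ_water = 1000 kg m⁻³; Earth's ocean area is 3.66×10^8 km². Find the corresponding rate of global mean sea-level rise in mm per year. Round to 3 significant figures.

ρ_w = 1000 kg m⁻³. Annual water volume added = 18.8 Gt / ρ_w = 1.880×10^13 kg / 1000 kg m⁻³ = 1.880×10^10 m³.
Δh per year = 1.880×10^10 / 3.66×10^14 = 5.14×10^-5 m = 0.0514 mm.

≈ 0.0514 mm/yr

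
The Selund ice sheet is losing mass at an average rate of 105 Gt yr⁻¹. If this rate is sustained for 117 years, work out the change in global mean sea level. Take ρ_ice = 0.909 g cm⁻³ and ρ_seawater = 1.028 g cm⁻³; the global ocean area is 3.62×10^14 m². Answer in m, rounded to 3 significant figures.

Total mass lost = 105 Gt/yr × 117 yr = 1.228×10^4 Gt = 1.228×10^16 kg.
ρ_w = 1.028 g cm⁻³ = 1028 kg m⁻³, so water volume = 1.228×10^16 / 1028 = 1.195×10^13 m³.
Δh = 1.195×10^13 / 3.62×10^14 = 0.0330 m.

≈ 0.0330 m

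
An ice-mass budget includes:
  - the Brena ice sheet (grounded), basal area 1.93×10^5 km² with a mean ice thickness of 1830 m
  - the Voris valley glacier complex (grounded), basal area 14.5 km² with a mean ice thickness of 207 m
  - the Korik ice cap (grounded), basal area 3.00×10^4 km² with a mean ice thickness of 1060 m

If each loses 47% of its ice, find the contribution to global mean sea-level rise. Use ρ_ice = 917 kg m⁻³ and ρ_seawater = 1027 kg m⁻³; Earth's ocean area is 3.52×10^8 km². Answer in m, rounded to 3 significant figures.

Brena: ice volume = 1.93×10^5 km² × 1830 m = 3.532×10^5 km³; 0.47 × 3.532×10^5 × (917/1027) = 1.482×10^5 km³ of water.
Voris: ice volume = 14.5 km² × 207 m = 3.002 km³; 0.47 × 3.002 × (917/1027) = 1.260 km³ of water.
Korik: ice volume = 3.00×10^4 km² × 1060 m = 3.180×10^4 km³; 0.47 × 3.180×10^4 × (917/1027) = 1.335×10^4 km³ of water.
Total added water ≈ 1.616×10^14 m³ over 3.52×10^14 m² → Δh = 0.459 m.

≈ 0.459 m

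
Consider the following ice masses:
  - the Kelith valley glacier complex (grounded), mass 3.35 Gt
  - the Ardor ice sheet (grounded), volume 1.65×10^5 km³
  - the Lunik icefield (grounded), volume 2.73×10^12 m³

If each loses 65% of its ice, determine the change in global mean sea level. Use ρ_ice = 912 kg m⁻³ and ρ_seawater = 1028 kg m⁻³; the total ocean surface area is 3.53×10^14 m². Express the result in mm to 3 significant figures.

Kelith: 0.65 × 3.35 Gt = 2.178×10^12 kg; dividing by ρ_w = 1028 kg m⁻³ gives 2.118×10^9 m³ of water.
Ardor: 0.65 × 1.65×10^5 km³ × (912/1028) = 9.515×10^4 km³ of water.
Lunik: 0.65 × 2.73×10^12 m³ × (912/1028) = 1.574×10^12 m³ of water.
Total added water ≈ 9.672×10^13 m³ over 3.53×10^14 m² → Δh = 0.274 m = 274 mm.

≈ 274 mm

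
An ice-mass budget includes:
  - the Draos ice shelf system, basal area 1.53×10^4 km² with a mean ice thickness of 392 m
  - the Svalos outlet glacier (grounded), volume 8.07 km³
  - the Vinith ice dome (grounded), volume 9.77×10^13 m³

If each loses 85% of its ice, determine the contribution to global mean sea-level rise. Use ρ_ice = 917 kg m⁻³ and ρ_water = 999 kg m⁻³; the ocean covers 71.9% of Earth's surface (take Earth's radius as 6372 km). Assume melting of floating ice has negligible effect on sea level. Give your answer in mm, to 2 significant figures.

≈ 210 mm

The Draos ice shelf system is floating and already displaces its own weight of water, so its melt adds essentially nothing to sea level.
Svalos: 0.85 × 8.07 km³ × (917/999) = 6.296 km³ of water.
Vinith: 0.85 × 9.77×10^13 m³ × (917/999) = 7.623×10^13 m³ of water.
Total added water ≈ 7.623×10^13 m³ over 3.67×10^14 m² → Δh = 0.208 m = 210 mm.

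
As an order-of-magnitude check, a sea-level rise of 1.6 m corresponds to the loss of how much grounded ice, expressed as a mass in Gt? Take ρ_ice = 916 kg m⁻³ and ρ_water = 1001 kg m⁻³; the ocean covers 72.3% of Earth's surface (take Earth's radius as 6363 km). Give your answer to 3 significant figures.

Required water volume = Δh × A = 1.6 m × 3.68×10^14 m² = 5.886×10^14 m³.
ρ_w = 1001 kg m⁻³, so the mass of water = 5.886×10^14 m³ × 1001 kg m⁻³ = 5.892×10^17 kg = 5.89×10^5 Gt (and the same mass of ice, by conservation).

≈ 5.89×10^5 Gt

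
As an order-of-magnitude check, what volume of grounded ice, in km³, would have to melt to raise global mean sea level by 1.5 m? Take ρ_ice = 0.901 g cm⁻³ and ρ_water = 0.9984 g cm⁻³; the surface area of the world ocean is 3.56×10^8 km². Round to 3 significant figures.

Required water volume = Δh × A = 1.5 m × 3.56×10^14 m² = 5.340×10^14 m³ = 5.340×10^5 km³.
Ice volume = water volume × ρ_w/ρ_ice = 5.340×10^5 × 998.4/901 = 5.92×10^5 km³.

≈ 5.92×10^5 km³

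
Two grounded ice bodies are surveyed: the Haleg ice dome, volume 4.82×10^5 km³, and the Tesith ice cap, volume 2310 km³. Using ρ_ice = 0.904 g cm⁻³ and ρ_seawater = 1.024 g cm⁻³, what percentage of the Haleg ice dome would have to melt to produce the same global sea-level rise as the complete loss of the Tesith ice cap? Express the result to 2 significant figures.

Equal sea-level rise means equal mass of meltwater, i.e. equal mass of ice lost.
Ice mass of Tesith: 2.088×10^15 kg; ice mass of Haleg: 4.357×10^17 kg.
Fraction required = 2.088×10^15 / 4.357×10^17 = 4.79×10^-3 → 0.48 %.

≈ 0.48 %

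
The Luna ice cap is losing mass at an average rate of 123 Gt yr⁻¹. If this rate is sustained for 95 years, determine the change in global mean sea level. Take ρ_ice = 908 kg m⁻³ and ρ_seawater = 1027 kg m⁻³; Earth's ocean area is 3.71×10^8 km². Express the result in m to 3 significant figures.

≈ 0.0307 m

Total mass lost = 123 Gt/yr × 95 yr = 1.168×10^4 Gt = 1.168×10^16 kg.
ρ_w = 1027 kg m⁻³, so water volume = 1.168×10^16 / 1027 = 1.138×10^13 m³.
Δh = 1.138×10^13 / 3.71×10^14 = 0.0307 m.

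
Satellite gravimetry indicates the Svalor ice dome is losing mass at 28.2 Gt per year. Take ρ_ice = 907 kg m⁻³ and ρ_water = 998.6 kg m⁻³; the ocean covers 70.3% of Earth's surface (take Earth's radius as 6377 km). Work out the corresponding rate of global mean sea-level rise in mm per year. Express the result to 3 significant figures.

≈ 0.0786 mm/yr

ρ_w = 998.6 kg m⁻³. Annual water volume added = 28.2 Gt / ρ_w = 2.820×10^13 kg / 998.6 kg m⁻³ = 2.824×10^10 m³.
Δh per year = 2.824×10^10 / 3.59×10^14 = 7.86×10^-5 m = 0.0786 mm.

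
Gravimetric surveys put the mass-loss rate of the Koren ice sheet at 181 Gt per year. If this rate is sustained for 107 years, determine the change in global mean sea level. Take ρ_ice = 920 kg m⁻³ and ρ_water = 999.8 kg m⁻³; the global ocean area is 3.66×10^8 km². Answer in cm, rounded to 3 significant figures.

≈ 5.29 cm

Total mass lost = 181 Gt/yr × 107 yr = 1.937×10^4 Gt = 1.937×10^16 kg.
ρ_w = 999.8 kg m⁻³, so water volume = 1.937×10^16 / 999.8 = 1.937×10^13 m³.
Δh = 1.937×10^13 / 3.66×10^14 = 0.0529 m = 5.29 cm.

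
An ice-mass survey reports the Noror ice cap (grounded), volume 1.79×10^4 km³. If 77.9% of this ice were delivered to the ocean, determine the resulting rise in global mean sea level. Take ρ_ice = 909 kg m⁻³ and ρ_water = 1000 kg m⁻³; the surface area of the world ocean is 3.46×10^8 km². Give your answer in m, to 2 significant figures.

≈ 0.037 m

Noror: 0.779 × 1.79×10^4 km³ × (909/1000) = 1.268×10^4 km³ of water.
Spread over 3.46×10^14 m² of ocean, Δh = 1.268×10^13 / 3.46×10^14 = 0.0366 m.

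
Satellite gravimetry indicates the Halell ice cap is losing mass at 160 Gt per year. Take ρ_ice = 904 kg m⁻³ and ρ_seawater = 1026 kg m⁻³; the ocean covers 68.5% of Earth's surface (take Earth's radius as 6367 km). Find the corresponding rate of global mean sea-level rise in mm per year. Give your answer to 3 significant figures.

ρ_w = 1026 kg m⁻³. Annual water volume added = 160 Gt / ρ_w = 1.600×10^14 kg / 1026 kg m⁻³ = 1.559×10^11 m³.
Δh per year = 1.559×10^11 / 3.49×10^14 = 4.47×10^-4 m = 0.447 mm.

≈ 0.447 mm/yr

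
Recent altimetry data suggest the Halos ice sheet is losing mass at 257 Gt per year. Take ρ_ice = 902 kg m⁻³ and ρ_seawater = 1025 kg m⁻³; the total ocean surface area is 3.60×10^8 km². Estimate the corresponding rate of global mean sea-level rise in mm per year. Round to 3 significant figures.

ρ_w = 1025 kg m⁻³. Annual water volume added = 257 Gt / ρ_w = 2.570×10^14 kg / 1025 kg m⁻³ = 2.507×10^11 m³.
Δh per year = 2.507×10^11 / 3.60×10^14 = 6.96×10^-4 m = 0.696 mm.

≈ 0.696 mm/yr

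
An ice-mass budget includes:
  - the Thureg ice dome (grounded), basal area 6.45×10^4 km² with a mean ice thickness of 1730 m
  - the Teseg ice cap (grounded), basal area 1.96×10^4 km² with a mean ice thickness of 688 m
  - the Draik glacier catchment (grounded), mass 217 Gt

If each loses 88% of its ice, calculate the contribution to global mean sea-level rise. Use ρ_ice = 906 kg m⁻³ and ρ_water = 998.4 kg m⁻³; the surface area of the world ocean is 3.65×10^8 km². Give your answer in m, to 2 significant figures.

Thureg: ice volume = 6.45×10^4 km² × 1730 m = 1.116×10^5 km³; 0.88 × 1.116×10^5 × (906/998.4) = 8.911×10^4 km³ of water.
Teseg: ice volume = 1.96×10^4 km² × 688 m = 1.348×10^4 km³; 0.88 × 1.348×10^4 × (906/998.4) = 1.077×10^4 km³ of water.
Draik: 0.88 × 217 Gt = 1.910×10^14 kg; dividing by ρ_w = 998.4 kg m⁻³ gives 1.913×10^11 m³ of water.
Total added water ≈ 1.001×10^14 m³ over 3.65×10^14 m² → Δh = 0.274 m.

≈ 0.27 m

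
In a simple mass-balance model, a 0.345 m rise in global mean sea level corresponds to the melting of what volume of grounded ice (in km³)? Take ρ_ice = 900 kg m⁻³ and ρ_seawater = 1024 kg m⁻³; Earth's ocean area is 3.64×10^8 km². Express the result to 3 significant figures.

Required water volume = Δh × A = 0.345 m × 3.64×10^14 m² = 1.256×10^14 m³ = 1.256×10^5 km³.
Ice volume = water volume × ρ_w/ρ_ice = 1.256×10^5 × 1024/900 = 1.43×10^5 km³.

≈ 1.43×10^5 km³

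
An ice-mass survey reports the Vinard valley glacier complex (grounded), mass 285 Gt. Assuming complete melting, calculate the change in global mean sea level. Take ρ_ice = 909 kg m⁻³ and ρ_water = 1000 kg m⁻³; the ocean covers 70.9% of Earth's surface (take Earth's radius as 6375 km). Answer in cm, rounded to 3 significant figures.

≈ 0.0787 cm

Vinard: 285 Gt = 2.850×10^14 kg; dividing by ρ_w = 1000 kg m⁻³ gives 2.850×10^11 m³ of water.
Spread over 3.62×10^14 m² of ocean, Δh = 2.850×10^11 / 3.62×10^14 = 7.87×10^-4 m = 0.0787 cm.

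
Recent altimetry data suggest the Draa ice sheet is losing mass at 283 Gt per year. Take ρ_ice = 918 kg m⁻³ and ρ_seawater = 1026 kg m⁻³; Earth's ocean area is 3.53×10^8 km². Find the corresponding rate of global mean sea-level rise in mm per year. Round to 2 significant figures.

≈ 0.78 mm/yr

ρ_w = 1026 kg m⁻³. Annual water volume added = 283 Gt / ρ_w = 2.830×10^14 kg / 1026 kg m⁻³ = 2.758×10^11 m³.
Δh per year = 2.758×10^11 / 3.53×10^14 = 7.81×10^-4 m = 0.78 mm.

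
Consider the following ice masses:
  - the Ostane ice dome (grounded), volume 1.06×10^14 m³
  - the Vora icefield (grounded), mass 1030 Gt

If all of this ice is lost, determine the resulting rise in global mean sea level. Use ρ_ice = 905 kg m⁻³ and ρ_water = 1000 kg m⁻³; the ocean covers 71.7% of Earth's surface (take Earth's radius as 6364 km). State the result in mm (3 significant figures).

Ostane: 1.06×10^14 m³ × (905/1000) = 9.593×10^13 m³ of water.
Vora: 1030 Gt = 1.030×10^15 kg; dividing by ρ_w = 1000 kg m⁻³ gives 1.030×10^12 m³ of water.
Total added water ≈ 9.696×10^13 m³ over 3.65×10^14 m² → Δh = 0.266 m = 266 mm.

≈ 266 mm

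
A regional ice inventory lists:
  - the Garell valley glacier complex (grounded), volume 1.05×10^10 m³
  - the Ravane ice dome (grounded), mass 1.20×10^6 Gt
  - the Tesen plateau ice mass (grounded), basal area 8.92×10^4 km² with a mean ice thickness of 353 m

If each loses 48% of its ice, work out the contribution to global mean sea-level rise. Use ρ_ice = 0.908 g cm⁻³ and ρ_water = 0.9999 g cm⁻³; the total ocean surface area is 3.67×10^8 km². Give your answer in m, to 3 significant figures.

Garell: 0.48 × 1.05×10^10 m³ × (908/999.9) = 4.577×10^9 m³ of water.
Ravane: 0.48 × 1.20×10^6 Gt = 5.760×10^17 kg; dividing by ρ_w = 0.9999 g cm⁻³ = 999.9 kg m⁻³ gives 5.761×10^14 m³ of water.
Tesen: ice volume = 8.92×10^4 km² × 353 m = 3.149×10^4 km³; 0.48 × 3.149×10^4 × (908/999.9) = 1.372×10^4 km³ of water.
Total added water ≈ 5.898×10^14 m³ over 3.67×10^14 m² → Δh = 1.61 m.

≈ 1.61 m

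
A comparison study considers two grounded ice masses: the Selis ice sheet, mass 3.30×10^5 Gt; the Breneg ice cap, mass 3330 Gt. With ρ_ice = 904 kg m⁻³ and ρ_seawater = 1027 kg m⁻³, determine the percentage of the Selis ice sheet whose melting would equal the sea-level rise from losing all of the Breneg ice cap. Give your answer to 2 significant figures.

Equal sea-level rise means equal mass of meltwater, i.e. equal mass of ice lost.
Ice mass of Breneg: 3.330×10^15 kg; ice mass of Selis: 3.300×10^17 kg.
Fraction required = 3.330×10^15 / 3.300×10^17 = 0.0101 → 1.0 %.

≈ 1.0 %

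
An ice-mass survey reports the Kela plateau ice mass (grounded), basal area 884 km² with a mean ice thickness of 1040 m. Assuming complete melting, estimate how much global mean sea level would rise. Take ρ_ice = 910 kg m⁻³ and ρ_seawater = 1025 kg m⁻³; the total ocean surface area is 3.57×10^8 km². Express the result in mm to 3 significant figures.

≈ 2.29 mm

Kela: ice volume = 884 km² × 1040 m = 919.4 km³; 919.4 × (910/1025) = 816.2 km³ of water.
Spread over 3.57×10^14 m² of ocean, Δh = 8.162×10^11 / 3.57×10^14 = 2.29×10^-3 m = 2.29 mm.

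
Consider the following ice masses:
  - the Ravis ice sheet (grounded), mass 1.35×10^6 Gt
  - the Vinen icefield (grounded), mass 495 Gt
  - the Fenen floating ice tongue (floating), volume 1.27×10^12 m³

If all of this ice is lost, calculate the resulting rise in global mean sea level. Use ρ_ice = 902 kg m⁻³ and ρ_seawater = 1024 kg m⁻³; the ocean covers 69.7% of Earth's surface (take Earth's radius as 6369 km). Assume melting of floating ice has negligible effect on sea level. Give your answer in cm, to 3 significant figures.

Ravis: 1.35×10^6 Gt = 1.350×10^18 kg; dividing by ρ_w = 1024 kg m⁻³ gives 1.318×10^15 m³ of water.
Vinen: 495 Gt = 4.950×10^14 kg; dividing by ρ_w = 1024 kg m⁻³ gives 4.834×10^11 m³ of water.
The Fenen floating ice tongue is floating and already displaces its own weight of water, so its melt adds essentially nothing to sea level.
Total added water ≈ 1.319×10^15 m³ over 3.55×10^14 m² → Δh = 3.71 m = 371 cm.

≈ 371 cm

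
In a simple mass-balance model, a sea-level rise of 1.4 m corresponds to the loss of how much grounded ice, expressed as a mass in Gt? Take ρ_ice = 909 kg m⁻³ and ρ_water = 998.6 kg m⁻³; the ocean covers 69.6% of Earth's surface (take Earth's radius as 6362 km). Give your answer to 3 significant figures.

≈ 4.95×10^5 Gt

Required water volume = Δh × A = 1.4 m × 3.54×10^14 m² = 4.956×10^14 m³.
ρ_w = 998.6 kg m⁻³, so the mass of water = 4.956×10^14 m³ × 998.6 kg m⁻³ = 4.949×10^17 kg = 4.95×10^5 Gt (and the same mass of ice, by conservation).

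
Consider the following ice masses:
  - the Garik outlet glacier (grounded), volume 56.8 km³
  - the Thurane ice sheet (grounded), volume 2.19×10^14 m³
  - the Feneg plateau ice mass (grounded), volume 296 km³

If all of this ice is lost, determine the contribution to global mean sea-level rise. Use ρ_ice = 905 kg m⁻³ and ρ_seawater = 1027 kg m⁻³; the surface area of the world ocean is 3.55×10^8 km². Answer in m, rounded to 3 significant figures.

Garik: 56.8 km³ × (905/1027) = 50.05 km³ of water.
Thurane: 2.19×10^14 m³ × (905/1027) = 1.930×10^14 m³ of water.
Feneg: 296 km³ × (905/1027) = 260.8 km³ of water.
Total added water ≈ 1.933×10^14 m³ over 3.55×10^14 m² → Δh = 0.544 m.

≈ 0.544 m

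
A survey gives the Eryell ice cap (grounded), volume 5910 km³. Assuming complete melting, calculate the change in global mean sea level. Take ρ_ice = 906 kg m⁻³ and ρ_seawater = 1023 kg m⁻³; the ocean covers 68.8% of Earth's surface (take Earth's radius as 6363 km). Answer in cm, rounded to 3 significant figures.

Eryell: 5910 km³ × (906/1023) = 5234 km³ of water.
Spread over 3.50×10^14 m² of ocean, Δh = 5.234×10^12 / 3.50×10^14 = 0.0150 m = 1.50 cm.

≈ 1.50 cm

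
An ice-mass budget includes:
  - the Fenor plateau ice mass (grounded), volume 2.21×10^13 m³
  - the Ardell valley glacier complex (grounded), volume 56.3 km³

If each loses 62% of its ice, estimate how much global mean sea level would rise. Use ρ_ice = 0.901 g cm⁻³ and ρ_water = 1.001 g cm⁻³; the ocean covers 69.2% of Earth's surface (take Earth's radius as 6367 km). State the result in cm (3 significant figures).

Fenor: 0.62 × 2.21×10^13 m³ × (901/1001) = 1.233×10^13 m³ of water.
Ardell: 0.62 × 56.3 km³ × (901/1001) = 31.42 km³ of water.
Total added water ≈ 1.236×10^13 m³ over 3.53×10^14 m² → Δh = 0.0351 m = 3.51 cm.

≈ 3.51 cm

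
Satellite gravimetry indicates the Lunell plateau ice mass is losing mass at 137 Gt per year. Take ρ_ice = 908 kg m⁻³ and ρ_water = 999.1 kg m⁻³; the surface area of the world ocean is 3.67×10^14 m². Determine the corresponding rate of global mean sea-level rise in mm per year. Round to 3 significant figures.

ρ_w = 999.1 kg m⁻³. Annual water volume added = 137 Gt / ρ_w = 1.370×10^14 kg / 999.1 kg m⁻³ = 1.371×10^11 m³.
Δh per year = 1.371×10^11 / 3.67×10^14 = 3.74×10^-4 m = 0.374 mm.

≈ 0.374 mm/yr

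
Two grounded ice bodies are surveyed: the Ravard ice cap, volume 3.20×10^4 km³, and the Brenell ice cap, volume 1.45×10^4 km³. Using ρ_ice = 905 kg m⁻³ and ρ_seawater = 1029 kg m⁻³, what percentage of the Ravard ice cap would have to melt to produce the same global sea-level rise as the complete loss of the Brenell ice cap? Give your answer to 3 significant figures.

≈ 45.3 %

Equal sea-level rise means equal mass of meltwater, i.e. equal mass of ice lost.
Ice mass of Brenell: 1.312×10^16 kg; ice mass of Ravard: 2.896×10^16 kg.
Fraction required = 1.312×10^16 / 2.896×10^16 = 0.453 → 45.3 %.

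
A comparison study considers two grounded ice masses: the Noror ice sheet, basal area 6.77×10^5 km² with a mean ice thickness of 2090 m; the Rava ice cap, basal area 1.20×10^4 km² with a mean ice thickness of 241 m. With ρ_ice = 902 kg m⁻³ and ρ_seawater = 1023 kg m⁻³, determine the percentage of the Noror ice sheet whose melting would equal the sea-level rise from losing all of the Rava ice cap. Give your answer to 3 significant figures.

≈ 0.204 %

Equal sea-level rise means equal mass of meltwater, i.e. equal mass of ice lost.
Ice mass of Rava: 2.609×10^15 kg; ice mass of Noror: 1.276×10^18 kg.
Fraction required = 2.609×10^15 / 1.276×10^18 = 2.04×10^-3 → 0.204 %.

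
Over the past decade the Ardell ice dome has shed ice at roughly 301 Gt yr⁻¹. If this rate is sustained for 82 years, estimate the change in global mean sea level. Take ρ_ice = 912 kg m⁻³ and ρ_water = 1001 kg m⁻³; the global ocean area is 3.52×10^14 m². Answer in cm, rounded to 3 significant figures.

Total mass lost = 301 Gt/yr × 82 yr = 2.468×10^4 Gt = 2.468×10^16 kg.
ρ_w = 1001 kg m⁻³, so water volume = 2.468×10^16 / 1001 = 2.466×10^13 m³.
Δh = 2.466×10^13 / 3.52×10^14 = 0.0700 m = 7.00 cm.

≈ 7.00 cm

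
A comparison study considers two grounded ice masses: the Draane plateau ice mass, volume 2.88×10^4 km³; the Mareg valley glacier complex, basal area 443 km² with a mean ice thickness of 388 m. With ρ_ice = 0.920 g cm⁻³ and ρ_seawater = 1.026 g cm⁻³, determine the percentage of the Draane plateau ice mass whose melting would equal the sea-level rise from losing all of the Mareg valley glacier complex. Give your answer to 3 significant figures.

Equal sea-level rise means equal mass of meltwater, i.e. equal mass of ice lost.
Ice mass of Mareg: 1.581×10^14 kg; ice mass of Draane: 2.650×10^16 kg.
Fraction required = 1.581×10^14 / 2.650×10^16 = 5.97×10^-3 → 0.597 %.

≈ 0.597 %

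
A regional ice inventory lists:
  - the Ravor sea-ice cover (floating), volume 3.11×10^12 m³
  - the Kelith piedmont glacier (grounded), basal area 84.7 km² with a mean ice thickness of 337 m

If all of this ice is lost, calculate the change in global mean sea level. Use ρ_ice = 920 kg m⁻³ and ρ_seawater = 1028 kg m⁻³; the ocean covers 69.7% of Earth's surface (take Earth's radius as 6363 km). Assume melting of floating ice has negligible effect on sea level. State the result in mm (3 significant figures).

≈ 0.0720 mm

The Ravor sea-ice cover is floating and already displaces its own weight of water, so its melt adds essentially nothing to sea level.
Kelith: ice volume = 84.7 km² × 337 m = 28.54 km³; 28.54 × (920/1028) = 25.55 km³ of water.
Total added water ≈ 2.555×10^10 m³ over 3.55×10^14 m² → Δh = 7.20×10^-5 m = 0.0720 mm.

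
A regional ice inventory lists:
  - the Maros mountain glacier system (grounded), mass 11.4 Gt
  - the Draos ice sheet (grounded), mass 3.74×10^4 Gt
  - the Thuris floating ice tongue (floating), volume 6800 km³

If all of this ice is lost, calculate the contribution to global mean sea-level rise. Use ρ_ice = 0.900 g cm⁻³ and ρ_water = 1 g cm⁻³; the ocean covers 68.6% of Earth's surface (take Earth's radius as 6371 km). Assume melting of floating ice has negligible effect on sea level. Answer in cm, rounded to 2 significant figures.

≈ 11 cm

Maros: 11.4 Gt = 1.140×10^13 kg; dividing by ρ_w = 1 g cm⁻³ = 1000 kg m⁻³ gives 1.140×10^10 m³ of water.
Draos: 3.74×10^4 Gt = 3.740×10^16 kg; dividing by ρ_w = 1000 kg m⁻³ gives 3.740×10^13 m³ of water.
The Thuris floating ice tongue is floating and already displaces its own weight of water, so its melt adds essentially nothing to sea level.
Total added water ≈ 3.741×10^13 m³ over 3.50×10^14 m² → Δh = 0.107 m = 11 cm.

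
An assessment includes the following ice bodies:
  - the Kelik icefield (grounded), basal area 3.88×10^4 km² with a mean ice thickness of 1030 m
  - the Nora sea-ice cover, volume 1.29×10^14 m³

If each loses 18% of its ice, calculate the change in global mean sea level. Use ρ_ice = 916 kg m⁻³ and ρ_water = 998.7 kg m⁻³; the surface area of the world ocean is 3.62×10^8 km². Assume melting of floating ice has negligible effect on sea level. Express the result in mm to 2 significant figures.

≈ 18 mm

Kelik: ice volume = 3.88×10^4 km² × 1030 m = 3.996×10^4 km³; 0.18 × 3.996×10^4 × (916/998.7) = 6598 km³ of water.
The Nora sea-ice cover is floating and already displaces its own weight of water, so its melt adds essentially nothing to sea level.
Total added water ≈ 6.598×10^12 m³ over 3.62×10^14 m² → Δh = 0.0182 m = 18 mm.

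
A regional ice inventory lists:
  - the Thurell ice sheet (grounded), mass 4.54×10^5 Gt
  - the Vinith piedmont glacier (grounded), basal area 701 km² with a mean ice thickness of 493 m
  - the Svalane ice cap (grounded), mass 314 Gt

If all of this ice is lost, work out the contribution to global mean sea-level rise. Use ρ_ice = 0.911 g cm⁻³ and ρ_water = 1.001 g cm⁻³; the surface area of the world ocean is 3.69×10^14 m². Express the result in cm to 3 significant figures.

Thurell: 4.54×10^5 Gt = 4.540×10^17 kg; dividing by ρ_w = 1.001 g cm⁻³ = 1001 kg m⁻³ gives 4.535×10^14 m³ of water.
Vinith: ice volume = 701 km² × 493 m = 345.6 km³; 345.6 × (911/1001) = 314.5 km³ of water.
Svalane: 314 Gt = 3.140×10^14 kg; dividing by ρ_w = 1001 kg m⁻³ gives 3.137×10^11 m³ of water.
Total added water ≈ 4.542×10^14 m³ over 3.69×10^14 m² → Δh = 1.23 m = 123 cm.

≈ 123 cm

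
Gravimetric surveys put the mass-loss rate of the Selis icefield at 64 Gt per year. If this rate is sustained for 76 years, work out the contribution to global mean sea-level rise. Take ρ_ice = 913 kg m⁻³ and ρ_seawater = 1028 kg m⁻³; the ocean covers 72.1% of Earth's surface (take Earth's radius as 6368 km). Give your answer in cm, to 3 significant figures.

≈ 1.29 cm

Total mass lost = 64 Gt/yr × 76 yr = 4864 Gt = 4.864×10^15 kg.
ρ_w = 1028 kg m⁻³, so water volume = 4.864×10^15 / 1028 = 4.732×10^12 m³.
Δh = 4.732×10^12 / 3.67×10^14 = 0.0129 m = 1.29 cm.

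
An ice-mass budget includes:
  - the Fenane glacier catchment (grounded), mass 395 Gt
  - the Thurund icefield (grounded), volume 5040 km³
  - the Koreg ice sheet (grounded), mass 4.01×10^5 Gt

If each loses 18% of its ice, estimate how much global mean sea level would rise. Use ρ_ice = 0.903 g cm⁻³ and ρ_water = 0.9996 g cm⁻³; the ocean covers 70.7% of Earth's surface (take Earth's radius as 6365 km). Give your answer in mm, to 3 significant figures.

Fenane: 0.18 × 395 Gt = 7.110×10^13 kg; dividing by ρ_w = 0.9996 g cm⁻³ = 999.6 kg m⁻³ gives 7.113×10^10 m³ of water.
Thurund: 0.18 × 5040 km³ × (903/999.6) = 819.5 km³ of water.
Koreg: 0.18 × 4.01×10^5 Gt = 7.218×10^16 kg; dividing by ρ_w = 999.6 kg m⁻³ gives 7.221×10^13 m³ of water.
Total added water ≈ 7.310×10^13 m³ over 3.60×10^14 m² → Δh = 0.203 m = 203 mm.

≈ 203 mm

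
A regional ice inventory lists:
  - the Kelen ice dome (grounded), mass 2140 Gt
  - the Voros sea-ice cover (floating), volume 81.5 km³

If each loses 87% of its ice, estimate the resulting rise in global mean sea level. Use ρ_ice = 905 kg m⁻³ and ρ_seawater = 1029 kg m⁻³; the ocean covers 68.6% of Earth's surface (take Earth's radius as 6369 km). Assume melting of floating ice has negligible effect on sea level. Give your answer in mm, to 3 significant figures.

Kelen: 0.87 × 2140 Gt = 1.862×10^15 kg; dividing by ρ_w = 1029 kg m⁻³ gives 1.809×10^12 m³ of water.
The Voros sea-ice cover is floating and already displaces its own weight of water, so its melt adds essentially nothing to sea level.
Total added water ≈ 1.809×10^12 m³ over 3.50×10^14 m² → Δh = 5.17×10^-3 m = 5.17 mm.

≈ 5.17 mm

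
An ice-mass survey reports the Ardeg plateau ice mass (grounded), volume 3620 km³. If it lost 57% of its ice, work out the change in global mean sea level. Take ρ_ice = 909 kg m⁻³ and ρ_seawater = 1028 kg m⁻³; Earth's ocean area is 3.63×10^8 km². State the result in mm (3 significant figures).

≈ 5.03 mm

Ardeg: 0.57 × 3620 km³ × (909/1028) = 1825 km³ of water.
Spread over 3.63×10^14 m² of ocean, Δh = 1.825×10^12 / 3.63×10^14 = 5.03×10^-3 m = 5.03 mm.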